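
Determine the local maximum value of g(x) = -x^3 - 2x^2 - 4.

g'(x) = -3x^2 - 4x = 0 at x = -4/3, 0.
Second-derivative test with g''(x) = -6x - 4: g''(-4/3) = 4 > 0 ⇒ local minimum; g''(0) = -4 < 0 ⇒ local maximum.
The local maximum is g(0) = -4.

-4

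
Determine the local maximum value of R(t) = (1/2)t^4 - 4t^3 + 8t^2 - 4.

4

R'(t) = 2t^3 - 12t^2 + 16t. Setting R'(t) = 0 gives t ∈ {0, 2, 4}.
Second-derivative test with R''(t) = 6t^2 - 24t + 16: R''(0) = 16 > 0 ⇒ local minimum; R''(2) = -8 < 0 ⇒ local maximum; R''(4) = 16 > 0 ⇒ local minimum.
So the local maximum value is R(2) = 4.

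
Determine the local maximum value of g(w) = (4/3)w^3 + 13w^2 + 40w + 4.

g'(w) = 4w^2 + 26w + 40. Setting g'(w) = 0 gives w ∈ {-4, -5/2}.
Second-derivative test with g''(w) = 8w + 26: g''(-4) = -6 < 0 ⇒ local maximum; g''(-5/2) = 6 > 0 ⇒ local minimum.
So the local maximum value is g(-4) = -100/3.

-100/3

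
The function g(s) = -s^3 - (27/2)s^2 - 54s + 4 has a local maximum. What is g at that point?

143/2

g'(s) = -3s^2 - 27s - 54. Setting g'(s) = 0 gives s ∈ {-6, -3}.
g''(s) = -6s - 27. g''(-6) = 9 > 0 ⇒ local minimum; g''(-3) = -9 < 0 ⇒ local maximum.
The local maximum is g(-3) = 143/2.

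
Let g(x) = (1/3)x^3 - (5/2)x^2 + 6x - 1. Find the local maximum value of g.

11/3

g'(x) = x^2 - 5x + 6 = 0 at x = 2, 3.
Since g''(x) = 2x - 5, we get g''(2) = -1 < 0 ⇒ local maximum; g''(3) = 1 > 0 ⇒ local minimum.
Thus g has its local maximum at x = 2, with value 11/3.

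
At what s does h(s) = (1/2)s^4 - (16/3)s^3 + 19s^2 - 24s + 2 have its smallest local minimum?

1

h'(s) = 2s^3 - 16s^2 + 38s - 24. Setting h'(s) = 0 gives s ∈ {1, 3, 4}.
h''(s) = 6s^2 - 32s + 38. h''(1) = 12 > 0 ⇒ local minimum; h''(3) = -4 < 0 ⇒ local maximum; h''(4) = 6 > 0 ⇒ local minimum.
So the smallest local minimum value is h(1) = -47/6.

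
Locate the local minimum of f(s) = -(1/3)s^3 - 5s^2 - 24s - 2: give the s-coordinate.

-6

f'(s) = -s^2 - 10s - 24 = 0 at s = -6, -4.
Since f''(s) = -2s - 10, we get f''(-6) = 2 > 0 ⇒ local minimum; f''(-4) = -2 < 0 ⇒ local maximum.
The local minimum is f(-6) = 34.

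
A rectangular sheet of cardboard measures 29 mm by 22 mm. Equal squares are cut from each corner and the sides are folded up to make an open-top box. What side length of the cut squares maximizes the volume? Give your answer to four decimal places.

4.1316

With cut size x, the volume is V(x) = x(29 − 2x)(22 − 2x) for 0 < x < 11.
V'(x) = 12x^2 − 204x + 638. Setting V'(x) = 0 gives x ≈ 4.1316 (the root in (0, 11)).
V''(x) = 24x − 204 is negative there, so this is the maximum; V ≈ 1176.9163.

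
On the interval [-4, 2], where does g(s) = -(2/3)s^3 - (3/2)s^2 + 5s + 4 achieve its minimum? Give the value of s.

g'(s) = -2s^2 - 3s + 5, which vanishes at s = -5/2 and s = 1.
Candidates: g(-4) = 8/3; g(-5/2) = -179/24; g(1) = 41/6; g(2) = 8/3.
Hence the absolute minimum is -179/24 at s = -5/2.

-5/2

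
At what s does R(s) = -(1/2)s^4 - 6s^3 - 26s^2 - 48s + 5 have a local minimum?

-3

Critical points: R'(s) = -2s^3 - 18s^2 - 52s - 48 vanishes at s = -4, -3, -2.
Since R''(s) = -6s^2 - 36s - 52, we get R''(-4) = -4 < 0 ⇒ local maximum; R''(-3) = 2 > 0 ⇒ local minimum; R''(-2) = -4 < 0 ⇒ local maximum.
The local minimum is R(-3) = 73/2.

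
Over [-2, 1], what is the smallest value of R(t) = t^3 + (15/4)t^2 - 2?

The derivative is 3t^2 + (15/2)t, whose only zero in [-2, 1] is t = 0.
Candidates: R(-2) = 5,  R(0) = -2,  R(1) = 11/4.
The minimum over the interval is -2, attained at t = 0.

-2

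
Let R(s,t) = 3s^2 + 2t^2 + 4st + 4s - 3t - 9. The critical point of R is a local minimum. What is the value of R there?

-179/8

∂R/∂s = 6s + 4t + 4 = 0 and ∂R/∂t = 4s + 4t - 3 = 0, so (s, t) = (-7/2, 17/4).
The Hessian has R_{ss} = 6, R_{tt} = 4, R_{st} = 4, giving D = 8 > 0 with R_{ss} > 0, so the point is a local minimum.
R(-7/2, 17/4) = -179/8.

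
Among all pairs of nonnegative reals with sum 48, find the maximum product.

576

With x + y = 48, the product is P(x) = x(48 − x).
P'(x) = 48 − 2x = 0 gives x = 24; P'' = −2 < 0, so this is the maximum.
P = 24·24 = 576.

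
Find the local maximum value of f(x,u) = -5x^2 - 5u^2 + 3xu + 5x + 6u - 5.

∂f/∂x = -10x + 3u + 5 = 0 and ∂f/∂u = 3x - 10u + 6 = 0, so (x, u) = (68/91, 75/91).
The Hessian has f_{xx} = -10, f_{uu} = -10, f_{xu} = 3, giving D = 91 > 0 with f_{xx} < 0, so the point is a local maximum.
f(68/91, 75/91) = -60/91.

-60/91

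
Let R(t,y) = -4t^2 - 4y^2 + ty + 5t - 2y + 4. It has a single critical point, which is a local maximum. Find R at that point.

∂R/∂t = -8t + y + 5 = 0 and ∂R/∂y = t - 8y - 2 = 0, so (t, y) = (38/63, -11/63).
The Hessian has R_{tt} = -8, R_{yy} = -8, R_{ty} = 1, giving D = 63 > 0 with R_{tt} < 0, so the point is a local maximum.
R(38/63, -11/63) = 358/63.

358/63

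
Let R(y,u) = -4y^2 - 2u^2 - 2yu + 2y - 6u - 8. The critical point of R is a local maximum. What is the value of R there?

-12/7

∂R/∂y = -8y - 2u + 2 = 0 and ∂R/∂u = -2y - 4u - 6 = 0, so (y, u) = (5/7, -13/7).
The Hessian has R_{yy} = -8, R_{uu} = -4, R_{yu} = -2, giving D = 28 > 0 with R_{yy} < 0, so the point is a local maximum.
R(5/7, -13/7) = -12/7.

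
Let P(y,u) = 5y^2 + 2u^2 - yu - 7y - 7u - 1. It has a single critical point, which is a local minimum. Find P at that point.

-431/39

∂P/∂y = 10y - u - 7 = 0 and ∂P/∂u = -y + 4u - 7 = 0, so (y, u) = (35/39, 77/39).
The Hessian has P_{yy} = 10, P_{uu} = 4, P_{yu} = -1, giving D = 39 > 0 with P_{yy} > 0, so the point is a local minimum.
P(35/39, 77/39) = -431/39.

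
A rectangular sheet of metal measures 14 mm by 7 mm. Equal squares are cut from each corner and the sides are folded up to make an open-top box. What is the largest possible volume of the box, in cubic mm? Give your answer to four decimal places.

66.0104

With cut size x, the volume is V(x) = x(14 − 2x)(7 − 2x) for 0 < x < 3.5.
V'(x) = 12x^2 − 84x + 98. Setting V'(x) = 0 gives x ≈ 1.4793 (the root in (0, 3.5)).
V''(x) = 24x − 84 is negative there, so this is the maximum; V ≈ 66.0104.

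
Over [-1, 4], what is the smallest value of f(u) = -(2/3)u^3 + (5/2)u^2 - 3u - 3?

Differentiating, f'(u) = -2u^2 + 5u - 3; which vanishes at u = 1 and u = 3/2.
Candidates: f(-1) = 19/6; f(1) = -25/6; f(3/2) = -33/8; f(4) = -53/3.
Hence the absolute minimum is -53/3 at u = 4.

-53/3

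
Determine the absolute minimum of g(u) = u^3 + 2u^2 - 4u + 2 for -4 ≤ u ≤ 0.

-14

g'(u) = 3u^2 + 4u - 4, whose only zero in [-4, 0] is u = -2.
Compare values at every candidate in [-4, 0]: g(-4) = -14, g(-2) = 10, g(0) = 2.
So the minimum is g(-4) = -14.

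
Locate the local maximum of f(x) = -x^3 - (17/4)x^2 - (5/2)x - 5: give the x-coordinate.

-1/3

Critical points: f'(x) = -3x^2 - (17/2)x - 5/2 vanishes at x = -5/2, -1/3.
Second-derivative test with f''(x) = -6x - 17/2: f''(-5/2) = 13/2 > 0 ⇒ local minimum; f''(-1/3) = -13/2 < 0 ⇒ local maximum.
Thus f has its local maximum at x = -1/3, with value -497/108.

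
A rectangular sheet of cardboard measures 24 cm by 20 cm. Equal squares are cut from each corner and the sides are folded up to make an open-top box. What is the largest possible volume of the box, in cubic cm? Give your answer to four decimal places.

774.1646

With cut size x, the volume is V(x) = x(24 − 2x)(20 − 2x) for 0 < x < 10.
V'(x) = 12x^2 − 176x + 480. Setting V'(x) = 0 gives x ≈ 3.6215 (the root in (0, 10)).
V''(x) = 24x − 176 is negative there, so this is the maximum; V ≈ 774.1646.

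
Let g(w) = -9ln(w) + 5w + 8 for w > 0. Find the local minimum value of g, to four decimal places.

g'(w) = -9/w + 5 = 0 gives w = 9/5.
g''(w) = 9/w², which is positive for w > 0, so this is a local minimum.
g(9/5) = -9·ln(9/5) + 9 + 8 ≈ 11.7099.

11.7099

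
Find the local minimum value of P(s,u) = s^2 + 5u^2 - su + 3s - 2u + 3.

14/19

∂P/∂s = 2s - u + 3 = 0 and ∂P/∂u = -s + 10u - 2 = 0, so (s, u) = (-28/19, 1/19).
The Hessian has P_{ss} = 2, P_{uu} = 10, P_{su} = -1, giving D = 19 > 0 with P_{ss} > 0, so the point is a local minimum.
P(-28/19, 1/19) = 14/19.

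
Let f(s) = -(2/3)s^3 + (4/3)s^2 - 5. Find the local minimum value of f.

f'(s) = -2s^2 + (8/3)s. Setting f'(s) = 0 gives s ∈ {0, 4/3}.
f''(s) = -4s + 8/3. f''(0) = 8/3 > 0 ⇒ local minimum; f''(4/3) = -8/3 < 0 ⇒ local maximum.
The local minimum is f(0) = -5.

-5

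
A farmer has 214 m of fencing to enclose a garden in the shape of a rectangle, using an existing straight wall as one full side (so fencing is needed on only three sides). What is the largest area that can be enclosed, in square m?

11449/2

Let the sides perpendicular to the wall have length x and the parallel side y, so 2x + y = 214 and the area is A = xy = x(214 − 2x).
A'(x) = 214 − 4x = 0 gives x = 107/2, and A''(x) = −4 < 0 confirms a maximum.
Then y = 214 − 2·107/2 = 107 and A = 11449/2.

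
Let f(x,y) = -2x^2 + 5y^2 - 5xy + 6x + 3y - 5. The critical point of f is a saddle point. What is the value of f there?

-73/65

∂f/∂x = -4x - 5y + 6 = 0 and ∂f/∂y = -5x + 10y + 3 = 0, so (x, y) = (15/13, 18/65).
The Hessian has f_{xx} = -4, f_{yy} = 10, f_{xy} = -5, giving D = -65 < 0, so the point is a saddle point.
f(15/13, 18/65) = -73/65.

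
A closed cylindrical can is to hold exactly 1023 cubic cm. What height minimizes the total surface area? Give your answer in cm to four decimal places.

10.9210

With radius r and height h, πr²h = 1023 so h = 1023/(πr²), and S(r) = 2πr² + 2πrh = 2πr² + 2·1023/r.
S'(r) = 4πr − 2·1023/r² = 0 ⇒ r³ = 1023/(2π), so r ≈ 5.4605 and h = 2r ≈ 10.9210.
S''(r) = 4π + 4·1023/r³ > 0, so this is the minimum; S ≈ 562.0371.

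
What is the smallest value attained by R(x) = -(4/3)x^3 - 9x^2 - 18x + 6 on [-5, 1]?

-67/3

R'(x) = -4x^2 - 18x - 18, which vanishes at x = -3 and x = -3/2.
Candidates: R(-5) = 113/3,  R(-3) = 15,  R(-3/2) = 69/4,  R(1) = -67/3.
So the minimum is R(1) = -67/3.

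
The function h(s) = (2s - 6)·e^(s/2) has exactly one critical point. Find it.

1

h'(s) = 2·e^(s/2) + (2s - 6)·(1/2)·e^(s/2) = (s - 1)·e^(s/2). Since e^(s/2) > 0, the only critical point is s = 1.
h''(1) has the same sign as 1 > 0, so this is a local minimum.
h(1) = (-4)·e^(1/2) ≈ -6.5949.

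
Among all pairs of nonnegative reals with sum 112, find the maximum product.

With x + y = 112, the product is P(x) = x(112 − x).
P'(x) = 112 − 2x = 0 gives x = 56; P'' = −2 < 0, so this is the maximum.
P = 56·56 = 3136.

3136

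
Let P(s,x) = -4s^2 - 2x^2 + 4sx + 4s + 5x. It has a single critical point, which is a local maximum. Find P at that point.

∂P/∂s = -8s + 4x + 4 = 0 and ∂P/∂x = 4s - 4x + 5 = 0, so (s, x) = (9/4, 7/2).
The Hessian has P_{ss} = -8, P_{xx} = -4, P_{sx} = 4, giving D = 16 > 0 with P_{ss} < 0, so the point is a local maximum.
P(9/4, 7/2) = 53/4.

53/4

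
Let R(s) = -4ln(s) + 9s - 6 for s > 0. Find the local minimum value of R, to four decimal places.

R'(s) = -4/s + 9 = 0 gives s = 4/9.
R''(s) = 4/s², which is positive for s > 0, so this is a local minimum.
R(4/9) = -4·ln(4/9) + 4 - 6 ≈ 1.2437.

1.2437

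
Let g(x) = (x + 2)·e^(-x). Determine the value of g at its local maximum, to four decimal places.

2.7183

By the product rule, g'(x) = (-x - 1)·e^(-x). Since e^(-x) > 0, the only critical point is x = -1.
g''(-1) has the same sign as -1 < 0, so this is a local maximum.
g(-1) = (1)·e^(1) ≈ 2.7183.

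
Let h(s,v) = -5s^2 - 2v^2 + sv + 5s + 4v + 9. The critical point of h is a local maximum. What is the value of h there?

167/13

∂h/∂s = -10s + v + 5 = 0 and ∂h/∂v = s - 4v + 4 = 0, so (s, v) = (8/13, 15/13).
The Hessian has h_{ss} = -10, h_{vv} = -4, h_{sv} = 1, giving D = 39 > 0 with h_{ss} < 0, so the point is a local maximum.
h(8/13, 15/13) = 167/13.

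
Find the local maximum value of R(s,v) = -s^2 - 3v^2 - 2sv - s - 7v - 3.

7/4

∂R/∂s = -2s - 2v - 1 = 0 and ∂R/∂v = -2s - 6v - 7 = 0, so (s, v) = (1, -3/2).
The Hessian has R_{ss} = -2, R_{vv} = -6, R_{sv} = -2, giving D = 8 > 0 with R_{ss} < 0, so the point is a local maximum.
R(1, -3/2) = 7/4.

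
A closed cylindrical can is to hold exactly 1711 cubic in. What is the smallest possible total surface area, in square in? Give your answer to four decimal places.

791.9198

With radius r and height h, πr²h = 1711 so h = 1711/(πr²), and S(r) = 2πr² + 2πrh = 2πr² + 2·1711/r.
S'(r) = 4πr − 2·1711/r² = 0 ⇒ r³ = 1711/(2π), so r ≈ 6.4817 and h = 2r ≈ 12.9634.
S''(r) = 4π + 4·1711/r³ > 0, so this is the minimum; S ≈ 791.9198.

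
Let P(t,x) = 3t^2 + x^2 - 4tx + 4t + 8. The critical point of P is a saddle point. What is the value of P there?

∂P/∂t = 6t - 4x + 4 = 0 and ∂P/∂x = -4t + 2x = 0, so (t, x) = (2, 4).
The Hessian has P_{tt} = 6, P_{xx} = 2, P_{tx} = -4, giving D = -4 < 0, so the point is a saddle point.
P(2, 4) = 12.

12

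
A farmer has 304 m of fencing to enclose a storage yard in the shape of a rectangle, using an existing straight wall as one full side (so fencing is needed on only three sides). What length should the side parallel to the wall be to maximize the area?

Let the sides perpendicular to the wall have length x and the parallel side y, so 2x + y = 304 and the area is A = xy = x(304 − 2x).
A'(x) = 304 − 4x = 0 gives x = 76, and A''(x) = −4 < 0 confirms a maximum.
Then y = 304 − 2·76 = 152 and A = 11552.

152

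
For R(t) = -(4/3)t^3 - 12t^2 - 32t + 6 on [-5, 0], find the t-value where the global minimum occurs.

Differentiating, R'(t) = -4t^2 - 24t - 32; which vanishes at t = -4 and t = -2.
Candidates: R(-5) = 98/3,  R(-4) = 82/3,  R(-2) = 98/3,  R(0) = 6.
The minimum over the interval is 6, attained at t = 0.

0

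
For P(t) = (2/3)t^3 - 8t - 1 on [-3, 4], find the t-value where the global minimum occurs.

P'(t) = 2t^2 - 8, which vanishes at t = -2 and t = 2.
Evaluating at the critical points and endpoints: P(-3) = 5,  P(-2) = 29/3,  P(2) = -35/3,  P(4) = 29/3.
So the minimum is P(2) = -35/3.

2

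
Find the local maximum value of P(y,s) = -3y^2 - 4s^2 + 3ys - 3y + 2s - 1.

-3/13

∂P/∂y = -6y + 3s - 3 = 0 and ∂P/∂s = 3y - 8s + 2 = 0, so (y, s) = (-6/13, 1/13).
The Hessian has P_{yy} = -6, P_{ss} = -8, P_{ys} = 3, giving D = 39 > 0 with P_{yy} < 0, so the point is a local maximum.
P(-6/13, 1/13) = -3/13.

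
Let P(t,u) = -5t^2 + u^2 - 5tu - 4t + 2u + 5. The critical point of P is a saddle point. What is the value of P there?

∂P/∂t = -10t - 5u - 4 = 0 and ∂P/∂u = -5t + 2u + 2 = 0, so (t, u) = (2/45, -8/9).
The Hessian has P_{tt} = -10, P_{uu} = 2, P_{tu} = -5, giving D = -45 < 0, so the point is a saddle point.
P(2/45, -8/9) = 181/45.

181/45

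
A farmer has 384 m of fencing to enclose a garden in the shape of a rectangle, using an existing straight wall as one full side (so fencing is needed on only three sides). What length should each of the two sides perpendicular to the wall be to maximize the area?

Let the sides perpendicular to the wall have length x and the parallel side y, so 2x + y = 384 and the area is A = xy = x(384 − 2x).
A'(x) = 384 − 4x = 0 gives x = 96, and A''(x) = −4 < 0 confirms a maximum.
Then y = 384 − 2·96 = 192 and A = 18432.

96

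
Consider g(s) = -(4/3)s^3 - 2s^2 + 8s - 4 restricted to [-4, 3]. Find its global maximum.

52/3

g'(s) = -4s^2 - 4s + 8, which vanishes at s = -2 and s = 1.
Evaluating at the critical points and endpoints: g(-4) = 52/3, g(-2) = -52/3, g(1) = 2/3, g(3) = -34.
Hence the absolute maximum is 52/3 at s = -4.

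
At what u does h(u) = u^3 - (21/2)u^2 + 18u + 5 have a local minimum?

Critical points: h'(u) = 3u^2 - 21u + 18 vanishes at u = 1, 6.
h''(u) = 6u - 21. h''(1) = -15 < 0 ⇒ local maximum; h''(6) = 15 > 0 ⇒ local minimum.
Thus h has its local minimum at u = 6, with value -49.

6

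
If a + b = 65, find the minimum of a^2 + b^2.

With a + b = 65, a^2 + b^2 = a^2 + (65 − a)^2.
The derivative 2a − 2(65 − a) = 4a − 130 vanishes at a = 65/2; second derivative 4 > 0, a minimum.
The minimum is 2·(65/2)^2 = 4225/2.

4225/2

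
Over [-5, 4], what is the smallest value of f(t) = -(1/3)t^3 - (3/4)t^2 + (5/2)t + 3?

f'(t) = -t^2 - (3/2)t + 5/2, which vanishes at t = -5/2 and t = 1.
Evaluating at the critical points and endpoints: f(-5) = 161/12,  f(-5/2) = -131/48,  f(1) = 53/12,  f(4) = -61/3.
Hence the absolute minimum is -61/3 at t = 4.

-61/3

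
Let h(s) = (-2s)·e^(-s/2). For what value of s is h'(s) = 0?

2

Differentiating with the product rule gives h'(s) = (s - 2)·e^(-s/2). Since e^(-s/2) > 0, the only critical point is s = 2.
h''(2) has the same sign as 1 > 0, so this is a local minimum.
h(2) = (-4)·e^(-1) ≈ -1.4715.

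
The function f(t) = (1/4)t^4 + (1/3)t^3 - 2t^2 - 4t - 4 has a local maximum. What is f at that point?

f'(t) = t^3 + t^2 - 4t - 4. Setting f'(t) = 0 gives t ∈ {-2, -1, 2}.
Second-derivative test with f''(t) = 3t^2 + 2t - 4: f''(-2) = 4 > 0 ⇒ local minimum; f''(-1) = -3 < 0 ⇒ local maximum; f''(2) = 12 > 0 ⇒ local minimum.
The local maximum is f(-1) = -25/12.

-25/12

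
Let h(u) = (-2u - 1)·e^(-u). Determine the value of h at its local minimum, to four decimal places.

-1.2131

By the product rule, h'(u) = (2u - 1)·e^(-u). Since e^(-u) > 0, the only critical point is u = 1/2.
h''(1/2) has the same sign as 2 > 0, so this is a local minimum.
h(1/2) = (-2)·e^(-1/2) ≈ -1.2131.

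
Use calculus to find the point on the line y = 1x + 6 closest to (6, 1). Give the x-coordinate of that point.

Minimize D(x)^2 = (x - 6)^2 + (x + 5)^2.
d/dx[D^2] = 2(x - 6) + 2·1·(x + 5) = 0 ⇒ x = 1/2.
Then y = 13/2 and the distance is √(121/2) ≈ 7.7782.

1/2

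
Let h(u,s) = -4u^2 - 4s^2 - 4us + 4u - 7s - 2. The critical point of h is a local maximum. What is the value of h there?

∂h/∂u = -8u - 4s + 4 = 0 and ∂h/∂s = -4u - 8s - 7 = 0, so (u, s) = (5/4, -3/2).
The Hessian has h_{uu} = -8, h_{ss} = -8, h_{us} = -4, giving D = 48 > 0 with h_{uu} < 0, so the point is a local maximum.
h(5/4, -3/2) = 23/4.

23/4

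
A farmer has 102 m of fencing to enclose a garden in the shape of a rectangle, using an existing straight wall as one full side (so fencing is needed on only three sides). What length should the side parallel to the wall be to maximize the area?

Let the sides perpendicular to the wall have length x and the parallel side y, so 2x + y = 102 and the area is A = xy = x(102 − 2x).
A'(x) = 102 − 4x = 0 gives x = 51/2, and A''(x) = −4 < 0 confirms a maximum.
Then y = 102 − 2·51/2 = 51 and A = 2601/2.

51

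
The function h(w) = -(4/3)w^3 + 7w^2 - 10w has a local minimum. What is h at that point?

-13/3

h'(w) = -4w^2 + 14w - 10. Setting h'(w) = 0 gives w ∈ {1, 5/2}.
h''(w) = -8w + 14. h''(1) = 6 > 0 ⇒ local minimum; h''(5/2) = -6 < 0 ⇒ local maximum.
The local minimum is h(1) = -13/3.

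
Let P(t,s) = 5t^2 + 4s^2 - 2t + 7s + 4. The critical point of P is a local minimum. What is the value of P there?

59/80

∂P/∂t = 10t - 2 = 0 and ∂P/∂s = 8s + 7 = 0, so (t, s) = (1/5, -7/8).
The Hessian has P_{tt} = 10, P_{ss} = 8, P_{ts} = 0, giving D = 80 > 0 with P_{tt} > 0, so the point is a local minimum.
P(1/5, -7/8) = 59/80.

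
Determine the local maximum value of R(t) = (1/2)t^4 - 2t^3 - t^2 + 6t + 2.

11/2

Critical points: R'(t) = 2t^3 - 6t^2 - 2t + 6 vanishes at t = -1, 1, 3.
R''(t) = 6t^2 - 12t - 2. R''(-1) = 16 > 0 ⇒ local minimum; R''(1) = -8 < 0 ⇒ local maximum; R''(3) = 16 > 0 ⇒ local minimum.
Thus R has its local maximum at t = 1, with value 11/2.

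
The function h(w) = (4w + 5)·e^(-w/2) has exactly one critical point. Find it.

3/4

Differentiating with the product rule gives h'(w) = (-2w + 3/2)·e^(-w/2). Since e^(-w/2) > 0, the only critical point is w = 3/4.
h''(3/4) has the same sign as -2 < 0, so this is a local maximum.
h(3/4) = (8)·e^(-3/8) ≈ 5.4983.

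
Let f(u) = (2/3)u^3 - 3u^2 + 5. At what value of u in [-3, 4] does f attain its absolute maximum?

0

Differentiating, f'(u) = 2u^2 - 6u; which vanishes at u = 0 and u = 3.
Evaluating at the critical points and endpoints: f(-3) = -40,  f(0) = 5,  f(3) = -4,  f(4) = -1/3.
Hence the absolute maximum is 5 at u = 0.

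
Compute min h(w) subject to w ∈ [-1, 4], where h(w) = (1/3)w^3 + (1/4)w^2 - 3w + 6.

51/16

h'(w) = w^2 + (1/2)w - 3, whose only zero in [-1, 4] is w = 3/2.
Compare values at every candidate in [-1, 4]: h(-1) = 107/12, h(3/2) = 51/16, h(4) = 58/3.
So the minimum is h(3/2) = 51/16.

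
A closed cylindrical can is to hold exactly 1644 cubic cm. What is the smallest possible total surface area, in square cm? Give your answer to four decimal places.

With radius r and height h, πr²h = 1644 so h = 1644/(πr²), and S(r) = 2πr² + 2πrh = 2πr² + 2·1644/r.
S'(r) = 4πr − 2·1644/r² = 0 ⇒ r³ = 1644/(2π), so r ≈ 6.3960 and h = 2r ≈ 12.7920.
S''(r) = 4π + 4·1644/r³ > 0, so this is the minimum; S ≈ 771.1090.

771.1090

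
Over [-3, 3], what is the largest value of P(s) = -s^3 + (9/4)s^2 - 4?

The derivative is -3s^2 + (9/2)s, which vanishes at s = 0 and s = 3/2.
Compare values at every candidate in [-3, 3]: P(-3) = 173/4, P(0) = -4, P(3/2) = -37/16, P(3) = -43/4.
So the maximum is P(-3) = 173/4.

173/4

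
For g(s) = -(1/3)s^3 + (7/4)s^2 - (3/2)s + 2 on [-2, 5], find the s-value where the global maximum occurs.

-2

Differentiating, g'(s) = -s^2 + (7/2)s - 3/2; which vanishes at s = 1/2 and s = 3.
Evaluating at the critical points and endpoints: g(-2) = 44/3; g(1/2) = 79/48; g(3) = 17/4; g(5) = -41/12.
So the maximum is g(-2) = 44/3.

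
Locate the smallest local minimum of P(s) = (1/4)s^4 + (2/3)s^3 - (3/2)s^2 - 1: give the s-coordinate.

P'(s) = s^3 + 2s^2 - 3s = 0 at s = -3, 0, 1.
Second-derivative test with P''(s) = 3s^2 + 4s - 3: P''(-3) = 12 > 0 ⇒ local minimum; P''(0) = -3 < 0 ⇒ local maximum; P''(1) = 4 > 0 ⇒ local minimum.
Thus P has its smallest local minimum at s = -3, with value -49/4.

-3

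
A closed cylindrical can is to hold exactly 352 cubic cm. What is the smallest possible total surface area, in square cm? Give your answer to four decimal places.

275.9792

With radius r and height h, πr²h = 352 so h = 352/(πr²), and S(r) = 2πr² + 2πrh = 2πr² + 2·352/r.
S'(r) = 4πr − 2·352/r² = 0 ⇒ r³ = 352/(2π), so r ≈ 3.8264 and h = 2r ≈ 7.6528.
S''(r) = 4π + 4·352/r³ > 0, so this is the minimum; S ≈ 275.9792.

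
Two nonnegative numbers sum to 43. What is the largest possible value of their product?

With x + y = 43, the product is P(x) = x(43 − x).
P'(x) = 43 − 2x = 0 gives x = 43/2; P'' = −2 < 0, so this is the maximum.
P = 43/2·43/2 = 1849/4.

1849/4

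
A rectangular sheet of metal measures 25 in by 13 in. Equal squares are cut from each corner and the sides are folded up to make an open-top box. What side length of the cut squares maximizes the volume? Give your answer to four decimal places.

With cut size x, the volume is V(x) = x(25 − 2x)(13 − 2x) for 0 < x < 6.5.
V'(x) = 12x^2 − 152x + 325. Setting V'(x) = 0 gives x ≈ 2.7239 (the root in (0, 6.5)).
V''(x) = 24x − 152 is negative there, so this is the maximum; V ≈ 402.2169.

2.7239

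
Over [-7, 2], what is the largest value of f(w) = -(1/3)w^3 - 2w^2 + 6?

f'(w) = -w^2 - 4w, which vanishes at w = -4 and w = 0.
Evaluating at the critical points and endpoints: f(-7) = 67/3; f(-4) = -14/3; f(0) = 6; f(2) = -14/3.
So the maximum is f(-7) = 67/3.

67/3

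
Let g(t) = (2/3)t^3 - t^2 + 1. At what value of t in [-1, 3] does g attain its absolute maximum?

3

g'(t) = 2t^2 - 2t, which vanishes at t = 0 and t = 1.
Candidates: g(-1) = -2/3; g(0) = 1; g(1) = 2/3; g(3) = 10.
The maximum over the interval is 10, attained at t = 3.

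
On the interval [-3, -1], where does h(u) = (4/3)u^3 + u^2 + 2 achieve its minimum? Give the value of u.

h'(u) = 4u^2 + 2u, which has no zeros in [-3, -1].
Compare values at every candidate in [-3, -1]: h(-3) = -25,  h(-1) = 5/3.
The minimum over the interval is -25, attained at u = -3.

-3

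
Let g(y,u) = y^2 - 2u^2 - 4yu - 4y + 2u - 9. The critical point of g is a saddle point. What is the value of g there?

-23/2

∂g/∂y = 2y - 4u - 4 = 0 and ∂g/∂u = -4y - 4u + 2 = 0, so (y, u) = (1, -1/2).
The Hessian has g_{yy} = 2, g_{uu} = -4, g_{yu} = -4, giving D = -24 < 0, so the point is a saddle point.
g(1, -1/2) = -23/2.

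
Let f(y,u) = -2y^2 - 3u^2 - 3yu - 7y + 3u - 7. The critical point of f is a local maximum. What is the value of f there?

41/5

∂f/∂y = -4y - 3u - 7 = 0 and ∂f/∂u = -3y - 6u + 3 = 0, so (y, u) = (-17/5, 11/5).
The Hessian has f_{yy} = -4, f_{uu} = -6, f_{yu} = -3, giving D = 15 > 0 with f_{yy} < 0, so the point is a local maximum.
f(-17/5, 11/5) = 41/5.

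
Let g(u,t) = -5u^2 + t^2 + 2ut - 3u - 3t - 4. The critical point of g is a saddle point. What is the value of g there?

-25/4

∂g/∂u = -10u + 2t - 3 = 0 and ∂g/∂t = 2u + 2t - 3 = 0, so (u, t) = (0, 3/2).
The Hessian has g_{uu} = -10, g_{tt} = 2, g_{ut} = 2, giving D = -24 < 0, so the point is a saddle point.
g(0, 3/2) = -25/4.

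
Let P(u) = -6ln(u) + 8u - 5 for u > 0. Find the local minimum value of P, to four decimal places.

2.7261

P'(u) = -6/u + 8 = 0 gives u = 3/4.
P''(u) = 6/u², which is positive for u > 0, so this is a local minimum.
P(3/4) = -6·ln(3/4) + 6 - 5 ≈ 2.7261.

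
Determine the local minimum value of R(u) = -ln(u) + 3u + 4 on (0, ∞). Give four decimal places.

6.0986

R'(u) = -1/u + 3 = 0 gives u = 1/3.
R''(u) = 1/u², which is positive for u > 0, so this is a local minimum.
R(1/3) = -1·ln(1/3) + 1 + 4 ≈ 6.0986.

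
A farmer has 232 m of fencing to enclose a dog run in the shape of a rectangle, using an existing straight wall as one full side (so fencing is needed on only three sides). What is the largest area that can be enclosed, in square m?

6728

Let the sides perpendicular to the wall have length x and the parallel side y, so 2x + y = 232 and the area is A = xy = x(232 − 2x).
A'(x) = 232 − 4x = 0 gives x = 58, and A''(x) = −4 < 0 confirms a maximum.
Then y = 232 − 2·58 = 116 and A = 6728.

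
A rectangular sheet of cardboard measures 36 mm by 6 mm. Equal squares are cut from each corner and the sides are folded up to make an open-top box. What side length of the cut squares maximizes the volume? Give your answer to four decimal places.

1.4322

With cut size x, the volume is V(x) = x(36 − 2x)(6 − 2x) for 0 < x < 3.
V'(x) = 12x^2 − 168x + 216. Setting V'(x) = 0 gives x ≈ 1.4322 (the root in (0, 3)).
V''(x) = 24x − 168 is negative there, so this is the maximum; V ≈ 148.8056.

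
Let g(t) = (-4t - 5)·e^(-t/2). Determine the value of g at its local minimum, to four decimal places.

By the product rule, g'(t) = (2t - 3/2)·e^(-t/2). Since e^(-t/2) > 0, the only critical point is t = 3/4.
g''(3/4) has the same sign as 2 > 0, so this is a local minimum.
g(3/4) = (-8)·e^(-3/8) ≈ -5.4983.

-5.4983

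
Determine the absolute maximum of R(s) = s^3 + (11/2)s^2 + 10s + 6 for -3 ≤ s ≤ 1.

Differentiating, R'(s) = 3s^2 + 11s + 10; which vanishes at s = -2 and s = -5/3.
Evaluating at the critical points and endpoints: R(-3) = -3/2,  R(-2) = 0,  R(-5/3) = -1/54,  R(1) = 45/2.
Hence the absolute maximum is 45/2 at s = 1.

45/2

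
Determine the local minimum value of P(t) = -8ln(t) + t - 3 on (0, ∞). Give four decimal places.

P'(t) = -8/t + 1 = 0 gives t = 8.
P''(t) = 8/t², which is positive for t > 0, so this is a local minimum.
P(8) = -8·ln(8) + 8 - 3 ≈ -11.6355.

-11.6355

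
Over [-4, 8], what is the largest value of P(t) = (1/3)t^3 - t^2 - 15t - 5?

22

P'(t) = t^2 - 2t - 15, which vanishes at t = -3 and t = 5.
Compare values at every candidate in [-4, 8]: P(-4) = 53/3,  P(-3) = 22,  P(5) = -190/3,  P(8) = -55/3.
So the maximum is P(-3) = 22.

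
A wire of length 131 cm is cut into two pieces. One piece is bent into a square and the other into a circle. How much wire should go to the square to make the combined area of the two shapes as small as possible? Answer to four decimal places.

Let x be the length used for the square. Square side x/4; circle radius (131−x)/(2π).
A(x) = (x/4)² + π·((131−x)/(2π))² = x²/16 + (131−x)²/(4π) for 0 ≤ x ≤ 131. A'(x) = x/8 − (131−x)/(2π) = 0 gives x = 4·131/(π+4) ≈ 73.3730.
A'' = 1/8 + 1/(2π) > 0, so this gives the minimum combined area; x ≈ 73.3730 cm to the square.

73.3730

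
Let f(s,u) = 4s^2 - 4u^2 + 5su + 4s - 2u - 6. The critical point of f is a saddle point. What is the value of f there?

∂f/∂s = 8s + 5u + 4 = 0 and ∂f/∂u = 5s - 8u - 2 = 0, so (s, u) = (-22/89, -36/89).
The Hessian has f_{ss} = 8, f_{uu} = -8, f_{su} = 5, giving D = -89 < 0, so the point is a saddle point.
f(-22/89, -36/89) = -542/89.

-542/89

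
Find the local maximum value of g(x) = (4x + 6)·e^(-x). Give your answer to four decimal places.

6.5949

Differentiating with the product rule gives g'(x) = (-4x - 2)·e^(-x). Since e^(-x) > 0, the only critical point is x = -1/2.
g''(-1/2) has the same sign as -4 < 0, so this is a local maximum.
g(-1/2) = (4)·e^(1/2) ≈ 6.5949.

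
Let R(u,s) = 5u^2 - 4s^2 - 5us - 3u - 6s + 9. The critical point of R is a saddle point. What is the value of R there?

∂R/∂u = 10u - 5s - 3 = 0 and ∂R/∂s = -5u - 8s - 6 = 0, so (u, s) = (-2/35, -5/7).
The Hessian has R_{uu} = 10, R_{ss} = -8, R_{us} = -5, giving D = -105 < 0, so the point is a saddle point.
R(-2/35, -5/7) = 393/35.

393/35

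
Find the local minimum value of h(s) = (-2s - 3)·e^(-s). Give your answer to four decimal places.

-3.2974

Differentiating with the product rule gives h'(s) = (2s + 1)·e^(-s). Since e^(-s) > 0, the only critical point is s = -1/2.
h''(-1/2) has the same sign as 2 > 0, so this is a local minimum.
h(-1/2) = (-2)·e^(1/2) ≈ -3.2974.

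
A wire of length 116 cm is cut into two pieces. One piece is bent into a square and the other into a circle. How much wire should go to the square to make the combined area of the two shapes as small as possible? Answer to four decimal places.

Let x be the length used for the square. Square side x/4; circle radius (116−x)/(2π).
A(x) = (x/4)² + π·((116−x)/(2π))² = x²/16 + (116−x)²/(4π) for 0 ≤ x ≤ 116. A'(x) = x/8 − (116−x)/(2π) = 0 gives x = 4·116/(π+4) ≈ 64.9715.
A'' = 1/8 + 1/(2π) > 0, so this gives the minimum combined area; x ≈ 64.9715 cm to the square.

64.9715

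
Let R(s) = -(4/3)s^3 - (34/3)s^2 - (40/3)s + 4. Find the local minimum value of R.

-46

Critical points: R'(s) = -4s^2 - (68/3)s - 40/3 vanishes at s = -5, -2/3.
Second-derivative test with R''(s) = -8s - 68/3: R''(-5) = 52/3 > 0 ⇒ local minimum; R''(-2/3) = -52/3 < 0 ⇒ local maximum.
So the local minimum value is R(-5) = -46.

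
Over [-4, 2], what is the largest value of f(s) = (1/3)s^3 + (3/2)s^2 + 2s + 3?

47/3

The derivative is s^2 + 3s + 2, which vanishes at s = -2 and s = -1.
Evaluating at the critical points and endpoints: f(-4) = -7/3,  f(-2) = 7/3,  f(-1) = 13/6,  f(2) = 47/3.
Hence the absolute maximum is 47/3 at s = 2.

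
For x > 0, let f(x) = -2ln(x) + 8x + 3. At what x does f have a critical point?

1/4

f'(x) = -2/x + 8 = 0 gives x = 1/4.
f''(x) = 2/x², which is positive for x > 0, so this is a local minimum.
f(1/4) = -2·ln(1/4) + 2 + 3 ≈ 7.7726.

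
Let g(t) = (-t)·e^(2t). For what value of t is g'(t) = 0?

-1/2

g'(t) = (-1)·e^(2t) + (-t)·2·e^(2t) = (-2t - 1)·e^(2t). Since e^(2t) > 0, the only critical point is t = -1/2.
g''(-1/2) has the same sign as -2 < 0, so this is a local maximum.
g(-1/2) = (1/2)·e^(-1) ≈ 0.1839.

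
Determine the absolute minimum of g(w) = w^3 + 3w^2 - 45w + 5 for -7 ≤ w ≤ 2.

g'(w) = 3w^2 + 6w - 45, whose only zero in [-7, 2] is w = -5.
Compare values at every candidate in [-7, 2]: g(-7) = 124, g(-5) = 180, g(2) = -65.
So the minimum is g(2) = -65.

-65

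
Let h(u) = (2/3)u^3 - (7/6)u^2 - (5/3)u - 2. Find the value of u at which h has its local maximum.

-1/2

h'(u) = 2u^2 - (7/3)u - 5/3. Setting h'(u) = 0 gives u ∈ {-1/2, 5/3}.
h''(u) = 4u - 7/3. h''(-1/2) = -13/3 < 0 ⇒ local maximum; h''(5/3) = 13/3 > 0 ⇒ local minimum.
Thus h has its local maximum at u = -1/2, with value -37/24.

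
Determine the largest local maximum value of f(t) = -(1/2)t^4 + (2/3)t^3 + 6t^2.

f'(t) = -2t^3 + 2t^2 + 12t. Setting f'(t) = 0 gives t ∈ {-2, 0, 3}.
Since f''(t) = -6t^2 + 4t + 12, we get f''(-2) = -20 < 0 ⇒ local maximum; f''(0) = 12 > 0 ⇒ local minimum; f''(3) = -30 < 0 ⇒ local maximum.
Thus f has its largest local maximum at t = 3, with value 63/2.

63/2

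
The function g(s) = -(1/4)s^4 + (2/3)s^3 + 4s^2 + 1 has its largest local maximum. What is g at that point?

131/3

g'(s) = -s^3 + 2s^2 + 8s. Setting g'(s) = 0 gives s ∈ {-2, 0, 4}.
g''(s) = -3s^2 + 4s + 8. g''(-2) = -12 < 0 ⇒ local maximum; g''(0) = 8 > 0 ⇒ local minimum; g''(4) = -24 < 0 ⇒ local maximum.
The largest local maximum is g(4) = 131/3.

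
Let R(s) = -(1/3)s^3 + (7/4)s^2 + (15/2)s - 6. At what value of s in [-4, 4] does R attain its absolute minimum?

R'(s) = -s^2 + (7/2)s + 15/2, whose only zero in [-4, 4] is s = -3/2.
Compare values at every candidate in [-4, 4]: R(-4) = 40/3,  R(-3/2) = -195/16,  R(4) = 92/3.
So the minimum is R(-3/2) = -195/16.

-3/2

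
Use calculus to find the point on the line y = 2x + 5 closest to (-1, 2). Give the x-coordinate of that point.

-7/5

Minimize D(x)^2 = (x + 1)^2 + (2x + 3)^2.
d/dx[D^2] = 2(x + 1) + 2·2·(2x + 3) = 0 ⇒ x = -7/5.
Then y = 11/5 and the distance is √(1/5) ≈ 0.4472.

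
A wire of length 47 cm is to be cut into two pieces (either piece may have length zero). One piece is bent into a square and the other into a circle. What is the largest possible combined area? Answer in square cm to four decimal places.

175.7866

Let x be the length used for the square. Square side x/4; circle radius (47−x)/(2π).
A(x) = (x/4)² + π·((47−x)/(2π))² = x²/16 + (47−x)²/(4π) for 0 ≤ x ≤ 47. A'(x) = x/8 − (47−x)/(2π) = 0 gives x = 4·47/(π+4) ≈ 26.3247.
A'' > 0, so the interior critical point is a minimum; the maximum is at an endpoint. A(0) = 175.7866 and A(47) = 138.0625, so the largest area is 175.7866.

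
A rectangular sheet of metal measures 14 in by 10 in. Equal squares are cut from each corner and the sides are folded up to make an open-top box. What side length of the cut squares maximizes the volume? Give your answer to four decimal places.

1.9183

With cut size x, the volume is V(x) = x(14 − 2x)(10 − 2x) for 0 < x < 5.
V'(x) = 12x^2 − 96x + 140. Setting V'(x) = 0 gives x ≈ 1.9183 (the root in (0, 5)).
V''(x) = 24x − 96 is negative there, so this is the maximum; V ≈ 120.1644.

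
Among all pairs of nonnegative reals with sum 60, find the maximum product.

With x + y = 60, the product is P(x) = x(60 − x).
P'(x) = 60 − 2x = 0 gives x = 30; P'' = −2 < 0, so this is the maximum.
P = 30·30 = 900.

900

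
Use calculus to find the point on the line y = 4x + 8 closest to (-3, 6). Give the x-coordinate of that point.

Minimize D(x)^2 = (x + 3)^2 + (4x + 2)^2.
d/dx[D^2] = 2(x + 3) + 2·4·(4x + 2) = 0 ⇒ x = -11/17.
Then y = 92/17 and the distance is √(100/17) ≈ 2.4254.

-11/17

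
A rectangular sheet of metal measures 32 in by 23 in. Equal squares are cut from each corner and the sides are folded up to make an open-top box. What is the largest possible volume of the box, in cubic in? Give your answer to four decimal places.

1449.5364

With cut size x, the volume is V(x) = x(32 − 2x)(23 − 2x) for 0 < x < 11.5.
V'(x) = 12x^2 − 220x + 736. Setting V'(x) = 0 gives x ≈ 4.4028 (the root in (0, 11.5)).
V''(x) = 24x − 220 is negative there, so this is the maximum; V ≈ 1449.5364.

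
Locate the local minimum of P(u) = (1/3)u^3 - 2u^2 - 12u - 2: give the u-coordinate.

Critical points: P'(u) = u^2 - 4u - 12 vanishes at u = -2, 6.
P''(u) = 2u - 4. P''(-2) = -8 < 0 ⇒ local maximum; P''(6) = 8 > 0 ⇒ local minimum.
So the local minimum value is P(6) = -74.

6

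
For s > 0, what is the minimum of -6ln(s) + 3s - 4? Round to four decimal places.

-2.1589

P'(s) = -6/s + 3 = 0 gives s = 2.
P''(s) = 6/s², which is positive for s > 0, so this is a local minimum.
P(2) = -6·ln(2) + 6 - 4 ≈ -2.1589.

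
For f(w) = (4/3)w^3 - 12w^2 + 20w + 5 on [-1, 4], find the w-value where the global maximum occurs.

1

f'(w) = 4w^2 - 24w + 20, whose only zero in [-1, 4] is w = 1.
Evaluating at the critical points and endpoints: f(-1) = -85/3, f(1) = 43/3, f(4) = -65/3.
So the maximum is f(1) = 43/3.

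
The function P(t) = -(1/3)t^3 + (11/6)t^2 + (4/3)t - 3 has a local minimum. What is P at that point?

P'(t) = -t^2 + (11/3)t + 4/3. Setting P'(t) = 0 gives t ∈ {-1/3, 4}.
Since P''(t) = -2t + 11/3, we get P''(-1/3) = 13/3 > 0 ⇒ local minimum; P''(4) = -13/3 < 0 ⇒ local maximum.
So the local minimum value is P(-1/3) = -523/162.

-523/162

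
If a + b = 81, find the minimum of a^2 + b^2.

6561/2

With a + b = 81, a^2 + b^2 = a^2 + (81 − a)^2.
The derivative 2a − 2(81 − a) = 4a − 162 vanishes at a = 81/2; second derivative 4 > 0, a minimum.
The minimum is 2·(81/2)^2 = 6561/2.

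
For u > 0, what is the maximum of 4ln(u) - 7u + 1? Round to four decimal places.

h'(u) = 4/u − 7 = 0 gives u = 4/7.
h''(u) = -4/u², which is negative for u > 0, so this is a local maximum.
h(4/7) = 4·ln(4/7) - 4 + 1 ≈ -5.2385.

-5.2385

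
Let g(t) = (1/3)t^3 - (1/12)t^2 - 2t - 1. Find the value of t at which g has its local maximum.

-4/3

Critical points: g'(t) = t^2 - (1/6)t - 2 vanishes at t = -4/3, 3/2.
Since g''(t) = 2t - 1/6, we get g''(-4/3) = -17/6 < 0 ⇒ local maximum; g''(3/2) = 17/6 > 0 ⇒ local minimum.
Thus g has its local maximum at t = -4/3, with value 59/81.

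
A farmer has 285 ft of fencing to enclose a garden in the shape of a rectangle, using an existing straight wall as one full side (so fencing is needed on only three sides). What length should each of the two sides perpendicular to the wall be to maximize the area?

Let the sides perpendicular to the wall have length x and the parallel side y, so 2x + y = 285 and the area is A = xy = x(285 − 2x).
A'(x) = 285 − 4x = 0 gives x = 285/4, and A''(x) = −4 < 0 confirms a maximum.
Then y = 285 − 2·285/4 = 285/2 and A = 81225/8.

285/4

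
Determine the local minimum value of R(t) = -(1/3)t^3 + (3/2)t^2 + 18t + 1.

R'(t) = -t^2 + 3t + 18. Setting R'(t) = 0 gives t ∈ {-3, 6}.
Since R''(t) = -2t + 3, we get R''(-3) = 9 > 0 ⇒ local minimum; R''(6) = -9 < 0 ⇒ local maximum.
Thus R has its local minimum at t = -3, with value -61/2.

-61/2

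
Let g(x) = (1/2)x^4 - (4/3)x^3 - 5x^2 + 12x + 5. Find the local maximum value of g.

g'(x) = 2x^3 - 4x^2 - 10x + 12. Setting g'(x) = 0 gives x ∈ {-2, 1, 3}.
Second-derivative test with g''(x) = 6x^2 - 8x - 10: g''(-2) = 30 > 0 ⇒ local minimum; g''(1) = -12 < 0 ⇒ local maximum; g''(3) = 20 > 0 ⇒ local minimum.
Thus g has its local maximum at x = 1, with value 67/6.

67/6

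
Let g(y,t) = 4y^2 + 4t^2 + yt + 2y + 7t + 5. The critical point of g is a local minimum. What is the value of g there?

13/7

∂g/∂y = 8y + t + 2 = 0 and ∂g/∂t = y + 8t + 7 = 0, so (y, t) = (-1/7, -6/7).
The Hessian has g_{yy} = 8, g_{tt} = 8, g_{yt} = 1, giving D = 63 > 0 with g_{yy} > 0, so the point is a local minimum.
g(-1/7, -6/7) = 13/7.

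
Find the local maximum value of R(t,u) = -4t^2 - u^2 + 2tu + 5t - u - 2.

-5/12

∂R/∂t = -8t + 2u + 5 = 0 and ∂R/∂u = 2t - 2u - 1 = 0, so (t, u) = (2/3, 1/6).
The Hessian has R_{tt} = -8, R_{uu} = -2, R_{tu} = 2, giving D = 12 > 0 with R_{tt} < 0, so the point is a local maximum.
R(2/3, 1/6) = -5/12.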